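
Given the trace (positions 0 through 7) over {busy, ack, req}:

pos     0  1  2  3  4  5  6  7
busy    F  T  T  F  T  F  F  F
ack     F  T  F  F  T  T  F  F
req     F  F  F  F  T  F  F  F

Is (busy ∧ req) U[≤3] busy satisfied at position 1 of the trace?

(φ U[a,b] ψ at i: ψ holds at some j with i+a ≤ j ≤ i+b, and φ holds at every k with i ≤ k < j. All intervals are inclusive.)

Need some j in [1,4] with busy, and (busy ∧ req) at every k in [1,j-1].
  j=1: busy holds; no prefix to check → satisfied.

Yes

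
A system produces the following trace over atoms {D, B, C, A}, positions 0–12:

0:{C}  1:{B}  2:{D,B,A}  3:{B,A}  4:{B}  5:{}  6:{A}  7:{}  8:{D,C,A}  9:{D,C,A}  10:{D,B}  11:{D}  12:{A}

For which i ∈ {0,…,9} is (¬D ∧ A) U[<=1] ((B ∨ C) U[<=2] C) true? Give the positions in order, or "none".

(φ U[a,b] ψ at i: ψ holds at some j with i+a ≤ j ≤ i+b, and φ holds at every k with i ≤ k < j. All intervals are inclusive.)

0, 8, 9

Evaluate at each i in [0,9]:
  i=0: ✓ (rhs at j=0)
  i=1: ✗ (no rhs in [1,2])
  i=2: ✗ (no rhs in [2,3])
  i=3: ✗ (no rhs in [3,4])
  i=4: ✗ (no rhs in [4,5])
  i=5: ✗ (no rhs in [5,6])
  i=6: ✗ (no rhs in [6,7])
  i=7: ✗ (lhs fails at k=7 before rhs at j=8)
  i=8: ✓ (rhs at j=8)
  i=9: ✓ (rhs at j=9)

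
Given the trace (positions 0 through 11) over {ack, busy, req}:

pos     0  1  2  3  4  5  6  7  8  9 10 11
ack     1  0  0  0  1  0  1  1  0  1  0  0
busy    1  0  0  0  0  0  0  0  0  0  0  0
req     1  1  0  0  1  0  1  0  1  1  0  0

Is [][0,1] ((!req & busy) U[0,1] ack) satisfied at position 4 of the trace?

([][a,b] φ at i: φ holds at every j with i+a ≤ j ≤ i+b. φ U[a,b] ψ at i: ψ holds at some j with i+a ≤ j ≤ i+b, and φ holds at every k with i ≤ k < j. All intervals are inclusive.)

No

Check ((!req & busy) U[0,1] ack) at every j in [4,5]:
  j=4: holds
  j=5: fails
Fails at j=5 → formula fails.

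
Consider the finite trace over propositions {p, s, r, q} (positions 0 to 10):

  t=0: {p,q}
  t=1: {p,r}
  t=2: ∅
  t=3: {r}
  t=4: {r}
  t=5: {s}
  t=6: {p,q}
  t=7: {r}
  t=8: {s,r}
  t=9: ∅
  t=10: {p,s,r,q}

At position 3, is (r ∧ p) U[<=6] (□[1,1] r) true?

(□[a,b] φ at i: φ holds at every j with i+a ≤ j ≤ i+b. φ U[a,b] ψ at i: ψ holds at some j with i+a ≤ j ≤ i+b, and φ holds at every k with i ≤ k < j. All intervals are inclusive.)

Need some j in [3,9] with □[1,1] r, and (r ∧ p) at every k in [3,j-1].
  j=3: □[1,1] r holds; no prefix to check → satisfied.

Yes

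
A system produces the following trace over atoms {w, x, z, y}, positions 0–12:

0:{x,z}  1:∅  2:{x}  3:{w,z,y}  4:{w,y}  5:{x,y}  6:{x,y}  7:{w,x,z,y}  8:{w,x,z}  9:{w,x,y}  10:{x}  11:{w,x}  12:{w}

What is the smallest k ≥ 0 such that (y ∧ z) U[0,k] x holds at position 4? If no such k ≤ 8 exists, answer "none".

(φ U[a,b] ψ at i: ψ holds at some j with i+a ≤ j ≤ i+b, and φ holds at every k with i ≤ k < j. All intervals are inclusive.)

Need earliest j ≥ 4 with x, and (y ∧ z) at every k in [4,j-1].
  j=4: rhs fails.
  j=5: rhs holds but lhs fails at k=4.
  j=6: rhs holds but lhs fails at k=4.
  j=7: rhs holds but lhs fails at k=4.
  j=8: rhs holds but lhs fails at k=4.
  j=9: rhs holds but lhs fails at k=4.
  j=10: rhs holds but lhs fails at k=4.
  j=11: rhs holds but lhs fails at k=4.
  j=12: rhs fails.
No witness within the range → none.

none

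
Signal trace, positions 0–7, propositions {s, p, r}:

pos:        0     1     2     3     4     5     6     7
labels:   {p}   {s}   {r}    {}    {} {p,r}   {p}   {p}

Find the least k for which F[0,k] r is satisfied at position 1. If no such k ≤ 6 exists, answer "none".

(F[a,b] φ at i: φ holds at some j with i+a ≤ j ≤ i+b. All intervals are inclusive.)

1

Scan j = 1,2,… for r:
  j=1: fails
  j=2: holds
First hit at j=2, so smallest k = 2-1 = 1.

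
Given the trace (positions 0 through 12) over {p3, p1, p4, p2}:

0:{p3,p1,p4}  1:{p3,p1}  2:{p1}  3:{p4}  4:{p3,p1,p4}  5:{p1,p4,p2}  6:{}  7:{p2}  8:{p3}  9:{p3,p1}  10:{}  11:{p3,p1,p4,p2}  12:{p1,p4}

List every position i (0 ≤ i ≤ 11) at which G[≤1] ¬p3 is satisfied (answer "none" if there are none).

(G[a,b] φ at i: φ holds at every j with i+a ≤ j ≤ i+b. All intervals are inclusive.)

2, 5, 6

Evaluate at each i in [0,11]:
  i=0: ✗ (fails at j=0)
  i=1: ✗ (fails at j=1)
  i=2: ✓ (all of [2,3])
  i=3: ✗ (fails at j=4)
  i=4: ✗ (fails at j=4)
  i=5: ✓ (all of [5,6])
  i=6: ✓ (all of [6,7])
  i=7: ✗ (fails at j=8)
  i=8: ✗ (fails at j=8)
  i=9: ✗ (fails at j=9)
  i=10: ✗ (fails at j=11)
  i=11: ✗ (fails at j=11)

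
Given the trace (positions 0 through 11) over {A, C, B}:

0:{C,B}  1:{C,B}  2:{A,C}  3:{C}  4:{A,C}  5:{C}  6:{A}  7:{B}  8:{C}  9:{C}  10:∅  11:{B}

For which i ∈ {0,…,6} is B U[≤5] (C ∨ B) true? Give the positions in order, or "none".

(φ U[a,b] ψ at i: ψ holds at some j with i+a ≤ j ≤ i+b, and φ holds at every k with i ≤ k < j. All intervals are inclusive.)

Evaluate at each i in [0,6]:
  i=0: ✓ (rhs at j=0)
  i=1: ✓ (rhs at j=1)
  i=2: ✓ (rhs at j=2)
  i=3: ✓ (rhs at j=3)
  i=4: ✓ (rhs at j=4)
  i=5: ✓ (rhs at j=5)
  i=6: ✗ (lhs fails at k=6 before rhs at j=7)

0, 1, 2, 3, 4, 5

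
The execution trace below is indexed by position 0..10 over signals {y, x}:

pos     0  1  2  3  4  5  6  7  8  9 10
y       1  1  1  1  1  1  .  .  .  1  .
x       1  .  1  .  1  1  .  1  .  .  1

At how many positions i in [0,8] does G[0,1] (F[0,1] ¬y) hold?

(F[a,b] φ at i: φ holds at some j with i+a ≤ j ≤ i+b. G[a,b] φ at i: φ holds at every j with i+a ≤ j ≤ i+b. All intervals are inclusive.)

4

Evaluate at each i in [0,8]:
  i=0: ✗ (fails at j=0)
  i=1: ✗ (fails at j=1)
  i=2: ✗ (fails at j=2)
  i=3: ✗ (fails at j=3)
  i=4: ✗ (fails at j=4)
  i=5: ✓ (all of [5,6])
  i=6: ✓ (all of [6,7])
  i=7: ✓ (all of [7,8])
  i=8: ✓ (all of [8,9])
Positions where it holds: {5, 6, 7, 8} → 4.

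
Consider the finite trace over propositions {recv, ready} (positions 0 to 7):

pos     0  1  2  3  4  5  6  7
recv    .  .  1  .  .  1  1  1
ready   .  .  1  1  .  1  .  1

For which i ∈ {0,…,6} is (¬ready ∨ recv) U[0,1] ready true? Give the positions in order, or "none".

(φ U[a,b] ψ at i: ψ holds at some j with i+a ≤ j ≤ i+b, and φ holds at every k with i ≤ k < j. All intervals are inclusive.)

1, 2, 3, 4, 5, 6

Evaluate at each i in [0,6]:
  i=0: ✗ (no rhs in [0,1])
  i=1: ✓ (rhs at j=2; lhs holds on [1,1])
  i=2: ✓ (rhs at j=2)
  i=3: ✓ (rhs at j=3)
  i=4: ✓ (rhs at j=5; lhs holds on [4,4])
  i=5: ✓ (rhs at j=5)
  i=6: ✓ (rhs at j=7; lhs holds on [6,6])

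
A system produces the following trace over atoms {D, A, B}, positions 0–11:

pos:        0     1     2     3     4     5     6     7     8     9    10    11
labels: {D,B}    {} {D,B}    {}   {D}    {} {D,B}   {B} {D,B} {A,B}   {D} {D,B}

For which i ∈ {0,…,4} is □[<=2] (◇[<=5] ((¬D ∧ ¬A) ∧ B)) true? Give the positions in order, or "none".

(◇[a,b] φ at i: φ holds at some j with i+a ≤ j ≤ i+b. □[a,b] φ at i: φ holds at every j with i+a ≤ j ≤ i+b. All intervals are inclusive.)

Evaluate at each i in [0,4]:
  i=0: ✗ (fails at j=0)
  i=1: ✗ (fails at j=1)
  i=2: ✓ (all of [2,4])
  i=3: ✓ (all of [3,5])
  i=4: ✓ (all of [4,6])

2, 3, 4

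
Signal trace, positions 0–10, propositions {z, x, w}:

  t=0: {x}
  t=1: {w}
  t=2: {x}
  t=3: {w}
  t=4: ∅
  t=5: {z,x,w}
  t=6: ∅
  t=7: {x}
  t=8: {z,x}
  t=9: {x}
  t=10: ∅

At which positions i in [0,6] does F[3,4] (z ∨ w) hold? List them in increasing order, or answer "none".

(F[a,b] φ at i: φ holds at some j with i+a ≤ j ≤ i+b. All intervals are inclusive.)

0, 1, 2, 4, 5

Evaluate at each i in [0,6]:
  i=0: ✓ (witness j=3)
  i=1: ✓ (witness j=5)
  i=2: ✓ (witness j=5)
  i=3: ✗ (none in [6,7])
  i=4: ✓ (witness j=8)
  i=5: ✓ (witness j=8)
  i=6: ✗ (none in [9,10])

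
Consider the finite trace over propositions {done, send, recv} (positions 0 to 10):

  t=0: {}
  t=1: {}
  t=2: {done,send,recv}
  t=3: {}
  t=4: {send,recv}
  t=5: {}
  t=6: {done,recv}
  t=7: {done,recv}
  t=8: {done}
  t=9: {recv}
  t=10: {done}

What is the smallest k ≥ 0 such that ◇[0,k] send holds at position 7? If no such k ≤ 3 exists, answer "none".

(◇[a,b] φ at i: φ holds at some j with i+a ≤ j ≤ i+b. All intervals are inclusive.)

Scan j = 7,8,… for send:
  j=7: fails
  j=8: fails
  j=9: fails
  j=10: fails
No j in [7,10] satisfies it → none.

none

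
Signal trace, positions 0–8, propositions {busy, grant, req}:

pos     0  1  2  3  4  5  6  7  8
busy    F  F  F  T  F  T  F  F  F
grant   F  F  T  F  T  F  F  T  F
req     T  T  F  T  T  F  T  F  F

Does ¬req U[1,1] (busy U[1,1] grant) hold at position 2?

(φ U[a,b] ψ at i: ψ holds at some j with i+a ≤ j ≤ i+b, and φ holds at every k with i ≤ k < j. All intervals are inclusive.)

Yes

Need some j in [3,3] with (busy U[1,1] grant), and ¬req at every k in [2,j-1].
  j=3: (busy U[1,1] grant) holds; ¬req holds at every k in [2,2] → satisfied.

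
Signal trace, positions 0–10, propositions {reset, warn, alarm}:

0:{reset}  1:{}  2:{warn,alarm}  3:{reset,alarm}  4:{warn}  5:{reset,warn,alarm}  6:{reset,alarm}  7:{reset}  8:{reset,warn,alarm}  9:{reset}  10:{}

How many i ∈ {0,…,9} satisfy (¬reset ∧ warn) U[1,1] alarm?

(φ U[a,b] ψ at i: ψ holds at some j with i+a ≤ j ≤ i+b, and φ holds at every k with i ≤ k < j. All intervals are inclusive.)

2

Evaluate at each i in [0,9]:
  i=0: ✗ (no rhs in [1,1])
  i=1: ✗ (lhs fails at k=1 before rhs at j=2)
  i=2: ✓ (rhs at j=3; lhs holds on [2,2])
  i=3: ✗ (no rhs in [4,4])
  i=4: ✓ (rhs at j=5; lhs holds on [4,4])
  i=5: ✗ (lhs fails at k=5 before rhs at j=6)
  i=6: ✗ (no rhs in [7,7])
  i=7: ✗ (lhs fails at k=7 before rhs at j=8)
  i=8: ✗ (no rhs in [9,9])
  i=9: ✗ (no rhs in [10,10])
Positions where it holds: {2, 4} → 2.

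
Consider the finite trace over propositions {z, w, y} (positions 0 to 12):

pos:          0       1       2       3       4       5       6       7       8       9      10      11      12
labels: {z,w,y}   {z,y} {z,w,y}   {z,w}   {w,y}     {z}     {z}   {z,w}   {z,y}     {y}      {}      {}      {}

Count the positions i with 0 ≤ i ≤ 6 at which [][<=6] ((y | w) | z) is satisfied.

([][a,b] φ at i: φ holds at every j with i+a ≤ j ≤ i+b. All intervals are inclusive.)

4

Evaluate at each i in [0,6]:
  i=0: ✓ (all of [0,6])
  i=1: ✓ (all of [1,7])
  i=2: ✓ (all of [2,8])
  i=3: ✓ (all of [3,9])
  i=4: ✗ (fails at j=10)
  i=5: ✗ (fails at j=10)
  i=6: ✗ (fails at j=10)
Positions where it holds: {0, 1, 2, 3} → 4.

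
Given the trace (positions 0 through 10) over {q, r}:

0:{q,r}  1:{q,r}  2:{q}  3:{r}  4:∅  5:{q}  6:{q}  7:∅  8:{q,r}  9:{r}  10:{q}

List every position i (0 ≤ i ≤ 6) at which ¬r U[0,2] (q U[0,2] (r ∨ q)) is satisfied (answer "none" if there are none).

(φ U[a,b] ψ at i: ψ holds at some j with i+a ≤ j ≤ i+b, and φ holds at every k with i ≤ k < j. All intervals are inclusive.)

Evaluate at each i in [0,6]:
  i=0: ✓ (rhs at j=0)
  i=1: ✓ (rhs at j=1)
  i=2: ✓ (rhs at j=2)
  i=3: ✓ (rhs at j=3)
  i=4: ✓ (rhs at j=5; lhs holds on [4,4])
  i=5: ✓ (rhs at j=5)
  i=6: ✓ (rhs at j=6)

0, 1, 2, 3, 4, 5, 6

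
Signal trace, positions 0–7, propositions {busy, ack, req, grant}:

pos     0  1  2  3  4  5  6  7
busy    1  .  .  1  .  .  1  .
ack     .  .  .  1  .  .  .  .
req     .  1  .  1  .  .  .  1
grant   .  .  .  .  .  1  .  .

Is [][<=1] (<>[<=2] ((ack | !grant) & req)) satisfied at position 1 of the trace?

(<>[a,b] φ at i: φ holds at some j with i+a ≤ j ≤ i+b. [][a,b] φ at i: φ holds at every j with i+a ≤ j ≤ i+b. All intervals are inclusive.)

Check <>[<=2] ((ack | !grant) & req) at every j in [1,2]:
  j=1: holds (witness at 1)
  j=2: holds (witness at 3)
All positions satisfy it → formula holds.

True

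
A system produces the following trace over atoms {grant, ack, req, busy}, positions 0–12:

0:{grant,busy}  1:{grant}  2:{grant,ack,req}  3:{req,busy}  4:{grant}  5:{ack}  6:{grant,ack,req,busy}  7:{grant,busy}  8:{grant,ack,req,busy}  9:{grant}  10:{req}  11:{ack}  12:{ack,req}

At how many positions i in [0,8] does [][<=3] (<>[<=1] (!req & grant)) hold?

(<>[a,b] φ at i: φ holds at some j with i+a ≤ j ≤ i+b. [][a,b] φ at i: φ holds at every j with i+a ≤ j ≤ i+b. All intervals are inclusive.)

Evaluate at each i in [0,8]:
  i=0: ✗ (fails at j=2)
  i=1: ✗ (fails at j=2)
  i=2: ✗ (fails at j=2)
  i=3: ✗ (fails at j=5)
  i=4: ✗ (fails at j=5)
  i=5: ✗ (fails at j=5)
  i=6: ✓ (all of [6,9])
  i=7: ✗ (fails at j=10)
  i=8: ✗ (fails at j=10)
Positions where it holds: {6} → 1.

1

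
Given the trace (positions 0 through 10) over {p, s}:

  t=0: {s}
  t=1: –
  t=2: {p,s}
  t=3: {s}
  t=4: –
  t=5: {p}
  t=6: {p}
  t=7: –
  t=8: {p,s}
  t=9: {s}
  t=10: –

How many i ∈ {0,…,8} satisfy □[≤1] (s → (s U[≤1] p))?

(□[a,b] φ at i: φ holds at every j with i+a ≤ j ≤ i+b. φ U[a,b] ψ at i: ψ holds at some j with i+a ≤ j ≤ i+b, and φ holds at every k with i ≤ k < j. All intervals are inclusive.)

Evaluate at each i in [0,8]:
  i=0: ✗ (fails at j=0)
  i=1: ✓ (all of [1,2])
  i=2: ✗ (fails at j=3)
  i=3: ✗ (fails at j=3)
  i=4: ✓ (all of [4,5])
  i=5: ✓ (all of [5,6])
  i=6: ✓ (all of [6,7])
  i=7: ✓ (all of [7,8])
  i=8: ✗ (fails at j=9)
Positions where it holds: {1, 4, 5, 6, 7} → 5.

5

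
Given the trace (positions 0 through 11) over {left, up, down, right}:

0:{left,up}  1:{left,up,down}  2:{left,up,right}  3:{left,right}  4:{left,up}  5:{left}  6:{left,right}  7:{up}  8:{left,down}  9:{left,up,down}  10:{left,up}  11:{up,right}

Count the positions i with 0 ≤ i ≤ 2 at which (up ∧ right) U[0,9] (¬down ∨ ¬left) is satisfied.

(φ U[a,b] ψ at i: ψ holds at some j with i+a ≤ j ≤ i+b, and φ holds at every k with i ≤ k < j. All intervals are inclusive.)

Evaluate at each i in [0,2]:
  i=0: ✓ (rhs at j=0)
  i=1: ✗ (lhs fails at k=1 before rhs at j=2)
  i=2: ✓ (rhs at j=2)
Positions where it holds: {0, 2} → 2.

2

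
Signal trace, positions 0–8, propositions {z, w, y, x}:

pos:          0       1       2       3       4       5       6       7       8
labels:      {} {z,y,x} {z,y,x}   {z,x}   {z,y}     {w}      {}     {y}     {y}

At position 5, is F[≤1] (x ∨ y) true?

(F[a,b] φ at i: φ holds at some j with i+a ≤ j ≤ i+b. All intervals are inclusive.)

Check (x ∨ y) at each j in [5,6]:
  j=5: false
  j=6: false
No position in the window satisfies it → formula fails.

No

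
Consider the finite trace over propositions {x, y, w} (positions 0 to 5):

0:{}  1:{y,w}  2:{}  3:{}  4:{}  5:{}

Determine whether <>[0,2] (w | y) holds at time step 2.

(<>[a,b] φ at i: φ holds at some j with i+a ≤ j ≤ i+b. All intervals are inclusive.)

Check (w | y) at each j in [2,4]:
  j=2: false
  j=3: false
  j=4: false
No position in the window satisfies it → formula fails.

Does not hold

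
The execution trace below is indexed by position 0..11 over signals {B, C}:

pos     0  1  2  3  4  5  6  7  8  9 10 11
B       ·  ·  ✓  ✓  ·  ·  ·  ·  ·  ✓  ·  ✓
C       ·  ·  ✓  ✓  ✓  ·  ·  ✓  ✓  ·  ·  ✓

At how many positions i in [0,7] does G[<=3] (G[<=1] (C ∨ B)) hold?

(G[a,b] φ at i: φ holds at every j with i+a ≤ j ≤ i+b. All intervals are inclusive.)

0

Evaluate at each i in [0,7]:
  i=0: ✗ (fails at j=0)
  i=1: ✗ (fails at j=1)
  i=2: ✗ (fails at j=4)
  i=3: ✗ (fails at j=4)
  i=4: ✗ (fails at j=4)
  i=5: ✗ (fails at j=5)
  i=6: ✗ (fails at j=6)
  i=7: ✗ (fails at j=9)
Positions where it holds: {} → 0.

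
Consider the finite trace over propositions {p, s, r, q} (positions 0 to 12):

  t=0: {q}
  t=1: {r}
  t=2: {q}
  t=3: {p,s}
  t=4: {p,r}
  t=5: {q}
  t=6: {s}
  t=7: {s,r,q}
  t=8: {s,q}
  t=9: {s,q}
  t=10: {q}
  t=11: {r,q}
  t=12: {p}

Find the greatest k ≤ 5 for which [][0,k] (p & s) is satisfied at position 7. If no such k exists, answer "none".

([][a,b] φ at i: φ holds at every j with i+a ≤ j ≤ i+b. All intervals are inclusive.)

none

(p & s) must hold from j=7 onward; find where it first fails.
  j=7: fails → no k works.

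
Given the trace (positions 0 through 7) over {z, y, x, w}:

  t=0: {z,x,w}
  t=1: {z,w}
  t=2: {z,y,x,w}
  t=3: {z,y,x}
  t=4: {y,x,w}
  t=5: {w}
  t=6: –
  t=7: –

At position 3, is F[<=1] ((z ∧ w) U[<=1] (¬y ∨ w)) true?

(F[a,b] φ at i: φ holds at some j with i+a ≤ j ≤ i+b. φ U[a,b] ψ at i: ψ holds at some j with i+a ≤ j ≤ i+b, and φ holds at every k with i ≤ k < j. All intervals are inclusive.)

Holds

Check ((z ∧ w) U[<=1] (¬y ∨ w)) at each j in [3,4]:
  j=3: fails
  j=4: holds
Found at j=4 → formula holds.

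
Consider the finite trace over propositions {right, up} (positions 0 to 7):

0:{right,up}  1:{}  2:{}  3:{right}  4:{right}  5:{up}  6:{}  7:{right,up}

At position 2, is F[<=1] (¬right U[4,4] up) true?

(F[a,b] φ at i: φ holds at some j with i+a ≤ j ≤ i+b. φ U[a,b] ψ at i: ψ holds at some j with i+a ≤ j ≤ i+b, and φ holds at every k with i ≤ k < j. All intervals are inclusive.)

False

Check (¬right U[4,4] up) at each j in [2,3]:
  j=2: fails
  j=3: fails
No position in the window satisfies it → formula fails.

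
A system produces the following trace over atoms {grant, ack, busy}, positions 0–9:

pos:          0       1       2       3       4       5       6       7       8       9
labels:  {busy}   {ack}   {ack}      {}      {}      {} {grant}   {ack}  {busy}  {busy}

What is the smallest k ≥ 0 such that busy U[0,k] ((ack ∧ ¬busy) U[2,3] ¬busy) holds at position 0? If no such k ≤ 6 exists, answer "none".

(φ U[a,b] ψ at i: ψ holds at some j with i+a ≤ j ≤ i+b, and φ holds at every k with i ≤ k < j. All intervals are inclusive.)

Need earliest j ≥ 0 with ((ack ∧ ¬busy) U[2,3] ¬busy), and busy at every k in [0,j-1].
  j=0: rhs fails.
  j=1: rhs holds; lhs holds on [0,0]. k = 1.

1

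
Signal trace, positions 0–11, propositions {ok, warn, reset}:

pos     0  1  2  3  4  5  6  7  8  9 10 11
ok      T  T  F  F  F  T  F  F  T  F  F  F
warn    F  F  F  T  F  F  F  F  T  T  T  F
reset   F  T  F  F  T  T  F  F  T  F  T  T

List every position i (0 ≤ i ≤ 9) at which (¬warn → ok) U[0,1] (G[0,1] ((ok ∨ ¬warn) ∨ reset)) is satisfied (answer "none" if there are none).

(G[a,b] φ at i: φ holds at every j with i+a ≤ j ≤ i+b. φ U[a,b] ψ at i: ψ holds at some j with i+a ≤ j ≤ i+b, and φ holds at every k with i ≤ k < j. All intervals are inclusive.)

0, 1, 3, 4, 5, 6, 7, 9

Evaluate at each i in [0,9]:
  i=0: ✓ (rhs at j=0)
  i=1: ✓ (rhs at j=1)
  i=2: ✗ (no rhs in [2,3])
  i=3: ✓ (rhs at j=4; lhs holds on [3,3])
  i=4: ✓ (rhs at j=4)
  i=5: ✓ (rhs at j=5)
  i=6: ✓ (rhs at j=6)
  i=7: ✓ (rhs at j=7)
  i=8: ✗ (no rhs in [8,9])
  i=9: ✓ (rhs at j=10; lhs holds on [9,9])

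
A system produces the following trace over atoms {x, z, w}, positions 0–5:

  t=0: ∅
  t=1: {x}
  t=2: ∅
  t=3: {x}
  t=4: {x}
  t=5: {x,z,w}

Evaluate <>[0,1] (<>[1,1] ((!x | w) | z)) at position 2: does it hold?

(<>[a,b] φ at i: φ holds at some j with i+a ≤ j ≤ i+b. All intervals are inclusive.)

Check <>[1,1] ((!x | w) | z) at each j in [2,3]:
  j=2: fails (none in [3,3])
  j=3: fails (none in [4,4])
No position in the window satisfies it → formula fails.

False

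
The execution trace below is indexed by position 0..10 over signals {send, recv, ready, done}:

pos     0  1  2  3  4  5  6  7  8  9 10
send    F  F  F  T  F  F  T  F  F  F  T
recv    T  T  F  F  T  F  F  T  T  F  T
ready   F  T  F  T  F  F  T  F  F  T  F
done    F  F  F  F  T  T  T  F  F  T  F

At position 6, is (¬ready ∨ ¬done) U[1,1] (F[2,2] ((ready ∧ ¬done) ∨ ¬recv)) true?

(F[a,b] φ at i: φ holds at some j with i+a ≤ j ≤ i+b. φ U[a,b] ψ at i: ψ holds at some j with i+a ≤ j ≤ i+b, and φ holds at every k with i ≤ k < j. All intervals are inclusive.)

Need some j in [7,7] with F[2,2] ((ready ∧ ¬done) ∨ ¬recv), and (¬ready ∨ ¬done) at every k in [6,j-1].
  j=7: F[2,2] ((ready ∧ ¬done) ∨ ¬recv) holds, but (¬ready ∨ ¬done) fails at k=6 → not this j.
No j in the window works → until fails.

Does not hold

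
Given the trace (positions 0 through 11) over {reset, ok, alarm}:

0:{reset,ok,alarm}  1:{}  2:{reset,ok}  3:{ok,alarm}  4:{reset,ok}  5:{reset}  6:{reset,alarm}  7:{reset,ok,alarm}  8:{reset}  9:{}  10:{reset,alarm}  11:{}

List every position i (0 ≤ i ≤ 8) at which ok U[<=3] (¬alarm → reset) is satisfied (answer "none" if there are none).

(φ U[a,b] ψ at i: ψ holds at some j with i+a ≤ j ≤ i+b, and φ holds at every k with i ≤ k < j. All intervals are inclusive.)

0, 2, 3, 4, 5, 6, 7, 8

Evaluate at each i in [0,8]:
  i=0: ✓ (rhs at j=0)
  i=1: ✗ (lhs fails at k=1 before rhs at j=2)
  i=2: ✓ (rhs at j=2)
  i=3: ✓ (rhs at j=3)
  i=4: ✓ (rhs at j=4)
  i=5: ✓ (rhs at j=5)
  i=6: ✓ (rhs at j=6)
  i=7: ✓ (rhs at j=7)
  i=8: ✓ (rhs at j=8)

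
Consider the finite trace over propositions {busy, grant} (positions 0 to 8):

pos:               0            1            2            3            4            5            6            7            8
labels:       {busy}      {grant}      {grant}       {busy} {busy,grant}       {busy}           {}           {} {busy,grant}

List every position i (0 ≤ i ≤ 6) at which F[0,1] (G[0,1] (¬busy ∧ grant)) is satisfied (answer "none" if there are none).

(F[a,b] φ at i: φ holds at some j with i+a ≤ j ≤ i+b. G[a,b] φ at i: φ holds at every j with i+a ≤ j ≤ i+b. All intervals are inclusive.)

0, 1

Evaluate at each i in [0,6]:
  i=0: ✓ (witness j=1)
  i=1: ✓ (witness j=1)
  i=2: ✗ (none in [2,3])
  i=3: ✗ (none in [3,4])
  i=4: ✗ (none in [4,5])
  i=5: ✗ (none in [5,6])
  i=6: ✗ (none in [6,7])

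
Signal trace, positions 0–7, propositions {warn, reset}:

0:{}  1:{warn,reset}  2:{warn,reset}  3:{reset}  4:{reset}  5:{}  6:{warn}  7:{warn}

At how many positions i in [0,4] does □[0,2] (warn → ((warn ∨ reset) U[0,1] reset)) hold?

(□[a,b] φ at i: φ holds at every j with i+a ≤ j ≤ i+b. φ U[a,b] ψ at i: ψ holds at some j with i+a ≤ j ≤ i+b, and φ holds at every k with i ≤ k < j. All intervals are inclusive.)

Evaluate at each i in [0,4]:
  i=0: ✓ (all of [0,2])
  i=1: ✓ (all of [1,3])
  i=2: ✓ (all of [2,4])
  i=3: ✓ (all of [3,5])
  i=4: ✗ (fails at j=6)
Positions where it holds: {0, 1, 2, 3} → 4.

4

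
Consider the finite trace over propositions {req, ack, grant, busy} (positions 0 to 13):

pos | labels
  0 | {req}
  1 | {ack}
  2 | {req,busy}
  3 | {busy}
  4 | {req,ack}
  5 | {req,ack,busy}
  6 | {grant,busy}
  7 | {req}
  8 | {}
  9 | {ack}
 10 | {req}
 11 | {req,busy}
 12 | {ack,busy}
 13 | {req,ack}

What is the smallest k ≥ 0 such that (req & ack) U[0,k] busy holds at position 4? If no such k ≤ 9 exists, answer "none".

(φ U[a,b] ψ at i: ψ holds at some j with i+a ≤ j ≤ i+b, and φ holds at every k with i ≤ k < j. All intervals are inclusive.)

Need earliest j ≥ 4 with busy, and (req & ack) at every k in [4,j-1].
  j=4: rhs fails.
  j=5: rhs holds; lhs holds on [4,4]. k = 1.

1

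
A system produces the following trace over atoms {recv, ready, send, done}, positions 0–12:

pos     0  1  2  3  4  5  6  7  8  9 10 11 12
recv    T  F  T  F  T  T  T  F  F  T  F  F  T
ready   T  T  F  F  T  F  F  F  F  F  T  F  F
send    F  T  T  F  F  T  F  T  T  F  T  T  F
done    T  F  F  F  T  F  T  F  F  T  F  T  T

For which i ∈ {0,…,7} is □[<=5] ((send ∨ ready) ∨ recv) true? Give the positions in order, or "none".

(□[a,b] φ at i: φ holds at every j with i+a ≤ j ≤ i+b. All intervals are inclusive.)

Evaluate at each i in [0,7]:
  i=0: ✗ (fails at j=3)
  i=1: ✗ (fails at j=3)
  i=2: ✗ (fails at j=3)
  i=3: ✗ (fails at j=3)
  i=4: ✓ (all of [4,9])
  i=5: ✓ (all of [5,10])
  i=6: ✓ (all of [6,11])
  i=7: ✓ (all of [7,12])

4, 5, 6, 7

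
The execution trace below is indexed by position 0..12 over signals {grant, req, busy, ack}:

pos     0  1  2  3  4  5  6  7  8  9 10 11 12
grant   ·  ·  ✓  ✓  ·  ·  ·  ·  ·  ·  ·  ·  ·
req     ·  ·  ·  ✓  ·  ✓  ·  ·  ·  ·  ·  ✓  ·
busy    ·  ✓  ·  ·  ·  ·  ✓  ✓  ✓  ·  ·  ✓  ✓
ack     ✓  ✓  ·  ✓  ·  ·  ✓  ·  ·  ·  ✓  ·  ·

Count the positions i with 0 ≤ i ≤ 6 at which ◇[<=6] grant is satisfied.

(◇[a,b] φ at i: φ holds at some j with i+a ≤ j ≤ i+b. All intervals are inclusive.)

4

Evaluate at each i in [0,6]:
  i=0: ✓ (witness j=2)
  i=1: ✓ (witness j=2)
  i=2: ✓ (witness j=2)
  i=3: ✓ (witness j=3)
  i=4: ✗ (none in [4,10])
  i=5: ✗ (none in [5,11])
  i=6: ✗ (none in [6,12])
Positions where it holds: {0, 1, 2, 3} → 4.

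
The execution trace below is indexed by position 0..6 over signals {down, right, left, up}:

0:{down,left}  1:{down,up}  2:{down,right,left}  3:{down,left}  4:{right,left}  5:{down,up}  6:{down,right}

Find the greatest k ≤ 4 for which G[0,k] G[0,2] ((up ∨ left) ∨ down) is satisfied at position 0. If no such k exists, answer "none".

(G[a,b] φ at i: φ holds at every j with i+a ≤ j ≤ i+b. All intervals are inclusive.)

G[0,2] ((up ∨ left) ∨ down) must hold from j=0 onward; find where it first fails.
  j=0: holds
  j=1: holds
  j=2: holds
  j=3: holds
  j=4: holds
Holds through j=4; largest k = 4.

4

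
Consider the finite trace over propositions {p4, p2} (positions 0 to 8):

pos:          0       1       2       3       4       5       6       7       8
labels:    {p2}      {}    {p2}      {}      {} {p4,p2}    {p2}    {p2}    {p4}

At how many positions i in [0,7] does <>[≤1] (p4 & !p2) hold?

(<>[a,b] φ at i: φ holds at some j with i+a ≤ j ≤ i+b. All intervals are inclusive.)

1

Evaluate at each i in [0,7]:
  i=0: ✗ (none in [0,1])
  i=1: ✗ (none in [1,2])
  i=2: ✗ (none in [2,3])
  i=3: ✗ (none in [3,4])
  i=4: ✗ (none in [4,5])
  i=5: ✗ (none in [5,6])
  i=6: ✗ (none in [6,7])
  i=7: ✓ (witness j=8)
Positions where it holds: {7} → 1.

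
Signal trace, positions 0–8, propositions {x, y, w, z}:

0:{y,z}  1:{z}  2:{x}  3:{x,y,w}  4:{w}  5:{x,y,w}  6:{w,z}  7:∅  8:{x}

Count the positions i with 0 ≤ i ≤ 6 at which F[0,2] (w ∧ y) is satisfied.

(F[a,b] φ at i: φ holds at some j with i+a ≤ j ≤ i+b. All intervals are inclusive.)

Evaluate at each i in [0,6]:
  i=0: ✗ (none in [0,2])
  i=1: ✓ (witness j=3)
  i=2: ✓ (witness j=3)
  i=3: ✓ (witness j=3)
  i=4: ✓ (witness j=5)
  i=5: ✓ (witness j=5)
  i=6: ✗ (none in [6,8])
Positions where it holds: {1, 2, 3, 4, 5} → 5.

5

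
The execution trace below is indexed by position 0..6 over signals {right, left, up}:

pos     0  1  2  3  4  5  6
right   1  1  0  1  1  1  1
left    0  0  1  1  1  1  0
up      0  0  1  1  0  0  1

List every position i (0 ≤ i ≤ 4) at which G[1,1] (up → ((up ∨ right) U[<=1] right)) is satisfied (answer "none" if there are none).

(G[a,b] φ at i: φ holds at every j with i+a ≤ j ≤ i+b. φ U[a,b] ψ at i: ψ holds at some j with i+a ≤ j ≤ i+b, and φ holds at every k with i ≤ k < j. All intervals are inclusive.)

0, 1, 2, 3, 4

Evaluate at each i in [0,4]:
  i=0: ✓ (all of [1,1])
  i=1: ✓ (all of [2,2])
  i=2: ✓ (all of [3,3])
  i=3: ✓ (all of [4,4])
  i=4: ✓ (all of [5,5])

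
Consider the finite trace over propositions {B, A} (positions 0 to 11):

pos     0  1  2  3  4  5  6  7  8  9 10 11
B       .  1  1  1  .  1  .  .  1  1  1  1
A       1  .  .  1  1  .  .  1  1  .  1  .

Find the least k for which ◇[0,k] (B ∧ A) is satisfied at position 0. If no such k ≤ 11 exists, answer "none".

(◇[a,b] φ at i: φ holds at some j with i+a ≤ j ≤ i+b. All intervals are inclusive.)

3

Scan j = 0,1,… for (B ∧ A):
  j=0: fails
  j=1: fails
  j=2: fails
  j=3: holds
First hit at j=3, so smallest k = 3-0 = 3.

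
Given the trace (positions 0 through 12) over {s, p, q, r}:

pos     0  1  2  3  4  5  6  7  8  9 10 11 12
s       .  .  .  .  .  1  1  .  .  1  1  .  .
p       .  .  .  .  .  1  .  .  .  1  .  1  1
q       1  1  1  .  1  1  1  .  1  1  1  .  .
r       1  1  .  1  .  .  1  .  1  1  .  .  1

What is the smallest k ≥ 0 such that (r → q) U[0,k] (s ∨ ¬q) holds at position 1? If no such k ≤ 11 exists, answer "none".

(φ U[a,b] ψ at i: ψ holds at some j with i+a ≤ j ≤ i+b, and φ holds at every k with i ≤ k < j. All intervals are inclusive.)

Need earliest j ≥ 1 with (s ∨ ¬q), and (r → q) at every k in [1,j-1].
  j=1: rhs fails.
  j=2: rhs fails.
  j=3: rhs holds; lhs holds on [1,2]. k = 2.

2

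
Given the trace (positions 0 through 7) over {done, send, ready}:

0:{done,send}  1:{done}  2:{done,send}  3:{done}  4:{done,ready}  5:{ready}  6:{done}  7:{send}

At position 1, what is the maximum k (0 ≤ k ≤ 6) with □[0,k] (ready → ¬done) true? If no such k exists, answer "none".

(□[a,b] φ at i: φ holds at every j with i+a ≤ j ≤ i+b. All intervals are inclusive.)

2

(ready → ¬done) must hold from j=1 onward; find where it first fails.
  j=1: holds
  j=2: holds
  j=3: holds
  j=4: fails
Holds on [1,3], so largest k = 2.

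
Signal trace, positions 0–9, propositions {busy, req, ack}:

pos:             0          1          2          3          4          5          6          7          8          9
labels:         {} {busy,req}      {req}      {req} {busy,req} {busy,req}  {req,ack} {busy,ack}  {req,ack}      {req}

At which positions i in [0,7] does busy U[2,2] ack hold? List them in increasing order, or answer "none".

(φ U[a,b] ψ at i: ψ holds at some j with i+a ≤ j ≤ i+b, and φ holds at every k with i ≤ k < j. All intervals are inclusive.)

Evaluate at each i in [0,7]:
  i=0: ✗ (no rhs in [2,2])
  i=1: ✗ (no rhs in [3,3])
  i=2: ✗ (no rhs in [4,4])
  i=3: ✗ (no rhs in [5,5])
  i=4: ✓ (rhs at j=6; lhs holds on [4,5])
  i=5: ✗ (lhs fails at k=6 before rhs at j=7)
  i=6: ✗ (lhs fails at k=6 before rhs at j=8)
  i=7: ✗ (no rhs in [9,9])

4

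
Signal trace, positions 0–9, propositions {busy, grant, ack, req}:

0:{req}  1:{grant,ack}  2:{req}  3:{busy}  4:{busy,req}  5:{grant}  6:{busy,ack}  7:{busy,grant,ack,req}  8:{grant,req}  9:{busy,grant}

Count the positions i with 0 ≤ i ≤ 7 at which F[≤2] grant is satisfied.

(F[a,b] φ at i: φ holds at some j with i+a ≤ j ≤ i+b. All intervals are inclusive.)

Evaluate at each i in [0,7]:
  i=0: ✓ (witness j=1)
  i=1: ✓ (witness j=1)
  i=2: ✗ (none in [2,4])
  i=3: ✓ (witness j=5)
  i=4: ✓ (witness j=5)
  i=5: ✓ (witness j=5)
  i=6: ✓ (witness j=7)
  i=7: ✓ (witness j=7)
Positions where it holds: {0, 1, 3, 4, 5, 6, 7} → 7.

7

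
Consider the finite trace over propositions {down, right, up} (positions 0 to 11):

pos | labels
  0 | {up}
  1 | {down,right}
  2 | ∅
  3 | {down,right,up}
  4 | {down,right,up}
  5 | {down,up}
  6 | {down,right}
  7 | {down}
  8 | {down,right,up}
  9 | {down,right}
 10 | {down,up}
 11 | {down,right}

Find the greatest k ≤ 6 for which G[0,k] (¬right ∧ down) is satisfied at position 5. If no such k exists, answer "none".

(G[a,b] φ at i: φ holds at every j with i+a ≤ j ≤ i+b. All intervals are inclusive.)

(¬right ∧ down) must hold from j=5 onward; find where it first fails.
  j=5: holds
  j=6: fails
Holds on [5,5], so largest k = 0.

0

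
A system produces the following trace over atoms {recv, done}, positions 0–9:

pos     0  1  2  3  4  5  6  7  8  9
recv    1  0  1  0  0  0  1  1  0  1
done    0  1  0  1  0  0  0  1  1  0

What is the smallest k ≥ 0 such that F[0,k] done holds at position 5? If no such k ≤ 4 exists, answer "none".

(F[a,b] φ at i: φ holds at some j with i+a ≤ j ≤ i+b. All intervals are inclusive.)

Scan j = 5,6,… for done:
  j=5: fails
  j=6: fails
  j=7: holds
First hit at j=7, so smallest k = 7-5 = 2.

2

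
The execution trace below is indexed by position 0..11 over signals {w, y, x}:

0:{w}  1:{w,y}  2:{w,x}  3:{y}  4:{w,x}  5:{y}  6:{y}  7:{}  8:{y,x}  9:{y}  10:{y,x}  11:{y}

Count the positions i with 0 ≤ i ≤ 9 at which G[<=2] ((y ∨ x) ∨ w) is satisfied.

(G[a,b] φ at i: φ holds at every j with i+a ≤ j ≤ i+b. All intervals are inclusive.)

7

Evaluate at each i in [0,9]:
  i=0: ✓ (all of [0,2])
  i=1: ✓ (all of [1,3])
  i=2: ✓ (all of [2,4])
  i=3: ✓ (all of [3,5])
  i=4: ✓ (all of [4,6])
  i=5: ✗ (fails at j=7)
  i=6: ✗ (fails at j=7)
  i=7: ✗ (fails at j=7)
  i=8: ✓ (all of [8,10])
  i=9: ✓ (all of [9,11])
Positions where it holds: {0, 1, 2, 3, 4, 8, 9} → 7.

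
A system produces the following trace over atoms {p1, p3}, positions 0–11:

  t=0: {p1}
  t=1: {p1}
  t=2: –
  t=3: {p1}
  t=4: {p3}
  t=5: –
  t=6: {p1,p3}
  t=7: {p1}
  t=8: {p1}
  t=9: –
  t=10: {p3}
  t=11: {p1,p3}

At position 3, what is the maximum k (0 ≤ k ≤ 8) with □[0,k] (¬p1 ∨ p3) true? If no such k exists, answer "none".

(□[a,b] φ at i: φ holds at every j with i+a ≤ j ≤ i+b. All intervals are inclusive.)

(¬p1 ∨ p3) must hold from j=3 onward; find where it first fails.
  j=3: fails → no k works.

none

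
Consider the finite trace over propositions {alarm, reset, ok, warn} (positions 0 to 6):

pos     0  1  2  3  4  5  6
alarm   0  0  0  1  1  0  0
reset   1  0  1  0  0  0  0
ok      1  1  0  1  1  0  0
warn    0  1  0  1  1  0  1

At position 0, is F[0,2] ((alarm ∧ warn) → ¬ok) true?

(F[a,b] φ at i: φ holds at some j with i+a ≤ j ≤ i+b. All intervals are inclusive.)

Check ((alarm ∧ warn) → ¬ok) at each j in [0,2]:
  j=0: true
  j=1: true
  j=2: true
Found at j=0 → formula holds.

Yes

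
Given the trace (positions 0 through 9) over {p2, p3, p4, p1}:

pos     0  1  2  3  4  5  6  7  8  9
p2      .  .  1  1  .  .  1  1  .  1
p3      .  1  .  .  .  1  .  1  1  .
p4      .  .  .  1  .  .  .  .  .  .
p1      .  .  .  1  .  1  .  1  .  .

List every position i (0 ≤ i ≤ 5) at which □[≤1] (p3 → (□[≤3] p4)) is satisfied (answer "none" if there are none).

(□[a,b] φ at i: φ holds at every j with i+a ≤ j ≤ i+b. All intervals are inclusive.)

2, 3

Evaluate at each i in [0,5]:
  i=0: ✗ (fails at j=1)
  i=1: ✗ (fails at j=1)
  i=2: ✓ (all of [2,3])
  i=3: ✓ (all of [3,4])
  i=4: ✗ (fails at j=5)
  i=5: ✗ (fails at j=5)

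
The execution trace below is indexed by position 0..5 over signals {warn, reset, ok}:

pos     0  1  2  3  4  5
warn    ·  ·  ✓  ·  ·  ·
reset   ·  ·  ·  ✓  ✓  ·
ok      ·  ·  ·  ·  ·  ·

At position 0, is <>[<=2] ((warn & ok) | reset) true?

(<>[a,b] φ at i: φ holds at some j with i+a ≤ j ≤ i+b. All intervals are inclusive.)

False

Check ((warn & ok) | reset) at each j in [0,2]:
  j=0: false
  j=1: false
  j=2: false
No position in the window satisfies it → formula fails.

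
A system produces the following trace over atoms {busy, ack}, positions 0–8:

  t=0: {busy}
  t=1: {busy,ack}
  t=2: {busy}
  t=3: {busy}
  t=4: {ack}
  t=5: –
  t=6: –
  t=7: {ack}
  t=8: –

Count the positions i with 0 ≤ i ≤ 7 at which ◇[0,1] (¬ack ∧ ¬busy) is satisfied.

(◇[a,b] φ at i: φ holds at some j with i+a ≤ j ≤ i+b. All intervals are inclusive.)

Evaluate at each i in [0,7]:
  i=0: ✗ (none in [0,1])
  i=1: ✗ (none in [1,2])
  i=2: ✗ (none in [2,3])
  i=3: ✗ (none in [3,4])
  i=4: ✓ (witness j=5)
  i=5: ✓ (witness j=5)
  i=6: ✓ (witness j=6)
  i=7: ✓ (witness j=8)
Positions where it holds: {4, 5, 6, 7} → 4.

4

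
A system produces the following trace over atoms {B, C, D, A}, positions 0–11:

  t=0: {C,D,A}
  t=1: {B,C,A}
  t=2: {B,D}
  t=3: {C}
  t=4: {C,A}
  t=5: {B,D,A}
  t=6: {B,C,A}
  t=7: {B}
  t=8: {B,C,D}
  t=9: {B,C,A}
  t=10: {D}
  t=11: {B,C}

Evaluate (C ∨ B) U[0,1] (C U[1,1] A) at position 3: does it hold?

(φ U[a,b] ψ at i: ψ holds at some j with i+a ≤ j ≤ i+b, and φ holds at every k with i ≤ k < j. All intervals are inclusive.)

Holds

Need some j in [3,4] with (C U[1,1] A), and (C ∨ B) at every k in [3,j-1].
  j=3: (C U[1,1] A) holds; no prefix to check → satisfied.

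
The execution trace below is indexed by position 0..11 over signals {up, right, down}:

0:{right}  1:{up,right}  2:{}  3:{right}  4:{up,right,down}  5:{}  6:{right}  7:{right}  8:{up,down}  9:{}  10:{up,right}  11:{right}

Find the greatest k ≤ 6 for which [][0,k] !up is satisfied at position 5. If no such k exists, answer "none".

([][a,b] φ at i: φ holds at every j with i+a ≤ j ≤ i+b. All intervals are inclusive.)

!up must hold from j=5 onward; find where it first fails.
  j=5: holds
  j=6: holds
  j=7: holds
  j=8: fails
Holds on [5,7], so largest k = 2.

2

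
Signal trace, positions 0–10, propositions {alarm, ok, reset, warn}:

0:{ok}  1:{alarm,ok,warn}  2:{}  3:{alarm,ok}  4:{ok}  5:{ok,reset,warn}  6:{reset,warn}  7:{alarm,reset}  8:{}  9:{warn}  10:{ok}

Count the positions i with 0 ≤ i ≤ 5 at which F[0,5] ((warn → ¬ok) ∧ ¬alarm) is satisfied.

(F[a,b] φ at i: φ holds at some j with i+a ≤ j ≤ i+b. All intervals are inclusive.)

Evaluate at each i in [0,5]:
  i=0: ✓ (witness j=0)
  i=1: ✓ (witness j=2)
  i=2: ✓ (witness j=2)
  i=3: ✓ (witness j=4)
  i=4: ✓ (witness j=4)
  i=5: ✓ (witness j=6)
Positions where it holds: {0, 1, 2, 3, 4, 5} → 6.

6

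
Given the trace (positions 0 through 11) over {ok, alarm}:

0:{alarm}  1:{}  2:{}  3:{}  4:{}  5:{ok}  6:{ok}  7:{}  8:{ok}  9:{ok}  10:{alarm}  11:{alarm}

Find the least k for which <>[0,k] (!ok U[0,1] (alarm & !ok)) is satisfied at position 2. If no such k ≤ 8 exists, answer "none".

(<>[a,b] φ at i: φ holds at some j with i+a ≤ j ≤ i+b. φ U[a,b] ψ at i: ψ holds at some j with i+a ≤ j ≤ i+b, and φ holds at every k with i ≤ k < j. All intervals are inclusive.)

Scan j = 2,3,… for (!ok U[0,1] (alarm & !ok)):
  j=2: fails
  j=3: fails
  j=4: fails
  j=5: fails
  j=6: fails
  j=7: fails
  j=8: fails
  j=9: fails
  j=10: holds
First hit at j=10, so smallest k = 10-2 = 8.

8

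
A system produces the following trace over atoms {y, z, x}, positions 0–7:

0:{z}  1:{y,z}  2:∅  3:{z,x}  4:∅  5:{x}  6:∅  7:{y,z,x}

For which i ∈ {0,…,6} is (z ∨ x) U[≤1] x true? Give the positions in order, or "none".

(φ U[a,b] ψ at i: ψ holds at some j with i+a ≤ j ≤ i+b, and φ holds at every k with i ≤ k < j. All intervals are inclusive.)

Evaluate at each i in [0,6]:
  i=0: ✗ (no rhs in [0,1])
  i=1: ✗ (no rhs in [1,2])
  i=2: ✗ (lhs fails at k=2 before rhs at j=3)
  i=3: ✓ (rhs at j=3)
  i=4: ✗ (lhs fails at k=4 before rhs at j=5)
  i=5: ✓ (rhs at j=5)
  i=6: ✗ (lhs fails at k=6 before rhs at j=7)

3, 5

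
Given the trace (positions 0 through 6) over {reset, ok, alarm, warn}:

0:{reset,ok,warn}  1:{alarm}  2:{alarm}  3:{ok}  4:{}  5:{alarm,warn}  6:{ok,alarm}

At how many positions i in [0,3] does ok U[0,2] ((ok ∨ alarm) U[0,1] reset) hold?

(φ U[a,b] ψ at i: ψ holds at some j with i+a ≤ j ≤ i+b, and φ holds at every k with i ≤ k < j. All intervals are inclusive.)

Evaluate at each i in [0,3]:
  i=0: ✓ (rhs at j=0)
  i=1: ✗ (no rhs in [1,3])
  i=2: ✗ (no rhs in [2,4])
  i=3: ✗ (no rhs in [3,5])
Positions where it holds: {0} → 1.

1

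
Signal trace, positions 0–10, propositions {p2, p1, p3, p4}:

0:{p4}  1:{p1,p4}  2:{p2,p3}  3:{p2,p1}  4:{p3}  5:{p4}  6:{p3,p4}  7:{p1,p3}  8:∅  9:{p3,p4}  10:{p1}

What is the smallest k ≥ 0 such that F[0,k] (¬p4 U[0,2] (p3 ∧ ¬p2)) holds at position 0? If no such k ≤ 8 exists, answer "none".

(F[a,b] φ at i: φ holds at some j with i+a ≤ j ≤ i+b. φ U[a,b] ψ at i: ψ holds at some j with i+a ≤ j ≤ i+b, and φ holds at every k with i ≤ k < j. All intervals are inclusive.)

Scan j = 0,1,… for (¬p4 U[0,2] (p3 ∧ ¬p2)):
  j=0: fails
  j=1: fails
  j=2: holds
First hit at j=2, so smallest k = 2-0 = 2.

2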